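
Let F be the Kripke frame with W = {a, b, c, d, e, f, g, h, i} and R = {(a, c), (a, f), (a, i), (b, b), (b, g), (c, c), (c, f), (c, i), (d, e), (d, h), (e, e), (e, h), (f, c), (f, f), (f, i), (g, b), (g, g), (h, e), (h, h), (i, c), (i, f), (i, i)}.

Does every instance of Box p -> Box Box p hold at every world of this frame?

By correspondence theory, 4 is valid on a frame iff R is transitive.
Transitive: yes — every two-step R-path is closed by a direct edge.

Yes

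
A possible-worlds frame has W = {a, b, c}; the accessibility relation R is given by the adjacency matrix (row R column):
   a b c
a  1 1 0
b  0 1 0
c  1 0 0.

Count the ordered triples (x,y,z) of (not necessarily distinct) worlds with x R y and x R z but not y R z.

Enumerating: (a,b,a).

1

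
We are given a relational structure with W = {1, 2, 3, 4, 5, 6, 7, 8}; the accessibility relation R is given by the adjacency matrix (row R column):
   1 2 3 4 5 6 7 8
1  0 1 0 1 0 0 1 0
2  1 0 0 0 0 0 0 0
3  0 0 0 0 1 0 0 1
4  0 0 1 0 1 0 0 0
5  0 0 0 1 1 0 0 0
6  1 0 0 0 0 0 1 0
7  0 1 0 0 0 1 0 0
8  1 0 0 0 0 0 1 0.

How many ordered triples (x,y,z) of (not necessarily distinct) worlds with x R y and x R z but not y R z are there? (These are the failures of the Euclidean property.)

25

Enumerating: (1,2,2), (1,2,4), (1,2,7), (1,4,2), (1,4,4), (1,4,7), (1,7,4), (1,7,7), (2,1,1), (3,5,8), (3,8,5), (3,8,8), … and 13 more.
Total: 25.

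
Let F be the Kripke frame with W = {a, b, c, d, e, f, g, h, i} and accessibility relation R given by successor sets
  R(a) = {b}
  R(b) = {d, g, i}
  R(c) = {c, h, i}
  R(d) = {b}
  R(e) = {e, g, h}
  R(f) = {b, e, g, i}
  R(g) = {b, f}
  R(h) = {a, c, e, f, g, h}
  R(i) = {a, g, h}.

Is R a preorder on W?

Reflexive: no — a is not related to itself.
Transitive: no — a R b and b R d, but not a R d.
So R is not a preorder.

No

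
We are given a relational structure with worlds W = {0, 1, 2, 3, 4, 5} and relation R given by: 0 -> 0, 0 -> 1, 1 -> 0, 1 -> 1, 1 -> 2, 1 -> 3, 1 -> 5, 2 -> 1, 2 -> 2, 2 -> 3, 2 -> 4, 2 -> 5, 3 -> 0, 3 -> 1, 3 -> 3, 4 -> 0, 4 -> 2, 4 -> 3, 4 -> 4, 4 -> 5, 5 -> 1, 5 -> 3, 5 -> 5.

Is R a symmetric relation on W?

No

Symmetric: no — 2 R 3 but not 3 R 2.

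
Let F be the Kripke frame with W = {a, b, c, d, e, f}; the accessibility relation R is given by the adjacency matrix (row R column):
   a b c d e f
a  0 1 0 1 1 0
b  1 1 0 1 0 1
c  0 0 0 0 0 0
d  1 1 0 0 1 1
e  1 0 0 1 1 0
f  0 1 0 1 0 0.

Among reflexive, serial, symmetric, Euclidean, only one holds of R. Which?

Reflexive: no — a is not related to itself.
Serial: no — c has no R-successor.
Symmetric: yes — every pair in R has its reverse in R.
Euclidean: no — a R b and a R e, but not b R e.
Only symmetric holds.

symmetric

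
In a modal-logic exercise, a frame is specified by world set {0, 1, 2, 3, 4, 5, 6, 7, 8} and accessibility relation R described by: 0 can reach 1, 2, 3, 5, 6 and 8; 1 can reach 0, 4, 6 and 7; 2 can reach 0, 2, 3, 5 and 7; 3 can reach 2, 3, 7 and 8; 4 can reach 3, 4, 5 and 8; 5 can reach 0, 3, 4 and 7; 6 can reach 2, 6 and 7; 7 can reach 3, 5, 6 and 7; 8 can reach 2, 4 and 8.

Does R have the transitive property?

No

Transitive: no — 0 R 1 and 1 R 4, but not 0 R 4.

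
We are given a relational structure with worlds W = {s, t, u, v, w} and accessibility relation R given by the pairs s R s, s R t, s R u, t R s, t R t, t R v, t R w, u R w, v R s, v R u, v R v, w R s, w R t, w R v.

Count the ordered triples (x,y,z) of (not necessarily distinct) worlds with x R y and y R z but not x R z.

13

Enumerating: (s,t,v), (s,t,w), (s,u,w), (t,s,u), (t,v,u), (u,w,s), (u,w,t), (u,w,v), (v,s,t), (v,u,w), (w,s,u), (w,t,w), (w,v,u).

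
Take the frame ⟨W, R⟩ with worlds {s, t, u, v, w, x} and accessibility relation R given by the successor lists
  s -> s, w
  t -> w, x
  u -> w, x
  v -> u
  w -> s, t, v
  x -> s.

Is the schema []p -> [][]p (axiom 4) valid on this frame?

By correspondence theory, 4 is valid on a frame iff R is transitive.
Transitive: no — s R w and w R t, but not s R t.

No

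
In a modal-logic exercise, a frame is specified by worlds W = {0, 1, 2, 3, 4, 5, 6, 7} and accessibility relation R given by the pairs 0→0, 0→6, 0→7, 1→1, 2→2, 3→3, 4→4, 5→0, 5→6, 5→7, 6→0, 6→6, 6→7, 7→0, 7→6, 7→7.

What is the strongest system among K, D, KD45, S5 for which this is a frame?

Serial (axiom D): yes — every world has a successor (e.g. 0 R 0).
Euclidean (axiom 5): yes — any two successors of a common world are R-related.
Transitive (axiom 4): yes — every two-step R-path is closed by a direct edge.
Reflexive (axiom T): no — 5 is not related to itself.
So F validates K, D, KD45; S5 would additionally require R to be reflexive. The strongest is KD45.

KD45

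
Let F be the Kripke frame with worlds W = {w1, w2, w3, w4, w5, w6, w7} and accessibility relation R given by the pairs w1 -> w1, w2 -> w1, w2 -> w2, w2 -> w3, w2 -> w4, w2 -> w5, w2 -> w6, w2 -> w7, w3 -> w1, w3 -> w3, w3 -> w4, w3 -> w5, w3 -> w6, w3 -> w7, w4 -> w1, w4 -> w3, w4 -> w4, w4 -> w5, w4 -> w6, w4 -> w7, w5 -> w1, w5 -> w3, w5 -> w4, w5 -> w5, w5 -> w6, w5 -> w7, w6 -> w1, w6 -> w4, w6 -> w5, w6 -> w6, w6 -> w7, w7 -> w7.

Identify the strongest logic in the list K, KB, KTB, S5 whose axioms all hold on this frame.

K

Symmetric (axiom B): no — w2 R w1 but not w1 R w2.
Reflexive (axiom T): yes — every world is R-related to itself.
Euclidean (axiom 5): no — w2 R w1 and w2 R w3, but not w1 R w3.
So F validates K; KB would additionally require R to be symmetric. The strongest is K.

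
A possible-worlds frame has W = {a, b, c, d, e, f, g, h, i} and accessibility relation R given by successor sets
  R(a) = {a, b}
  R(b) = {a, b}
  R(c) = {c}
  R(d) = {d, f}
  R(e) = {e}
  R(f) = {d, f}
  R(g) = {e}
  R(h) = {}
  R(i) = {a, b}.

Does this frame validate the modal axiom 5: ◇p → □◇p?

The schema 5 characterises exactly the Euclidean frames.
Euclidean: yes — any two successors of a common world are R-related.

Yes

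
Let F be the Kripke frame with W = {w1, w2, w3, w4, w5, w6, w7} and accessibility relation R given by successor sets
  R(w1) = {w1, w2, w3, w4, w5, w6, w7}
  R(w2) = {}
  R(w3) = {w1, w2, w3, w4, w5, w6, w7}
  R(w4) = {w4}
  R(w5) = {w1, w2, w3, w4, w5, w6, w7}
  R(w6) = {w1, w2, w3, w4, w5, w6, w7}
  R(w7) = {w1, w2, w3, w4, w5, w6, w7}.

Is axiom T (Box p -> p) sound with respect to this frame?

By correspondence theory, T is valid on a frame iff R is reflexive.
Reflexive: no — w2 is not related to itself.

No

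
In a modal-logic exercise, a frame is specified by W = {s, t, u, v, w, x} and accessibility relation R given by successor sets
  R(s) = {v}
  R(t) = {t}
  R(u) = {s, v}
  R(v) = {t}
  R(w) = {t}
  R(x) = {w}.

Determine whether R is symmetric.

Symmetric: no — s R v but not v R s.

No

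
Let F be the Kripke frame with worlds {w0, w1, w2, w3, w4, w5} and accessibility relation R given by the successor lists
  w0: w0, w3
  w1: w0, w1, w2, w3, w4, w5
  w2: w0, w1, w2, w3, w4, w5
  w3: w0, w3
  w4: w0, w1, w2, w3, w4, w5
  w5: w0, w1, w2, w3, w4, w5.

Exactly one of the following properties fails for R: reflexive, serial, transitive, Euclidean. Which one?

Euclidean

Reflexive: yes — every world is R-related to itself.
Serial: yes — every world has a successor (e.g. w0 R w0).
Transitive: yes — every two-step R-path is closed by a direct edge.
Euclidean: no — w1 R w0 and w1 R w2, but not w0 R w2.
Only Euclidean fails.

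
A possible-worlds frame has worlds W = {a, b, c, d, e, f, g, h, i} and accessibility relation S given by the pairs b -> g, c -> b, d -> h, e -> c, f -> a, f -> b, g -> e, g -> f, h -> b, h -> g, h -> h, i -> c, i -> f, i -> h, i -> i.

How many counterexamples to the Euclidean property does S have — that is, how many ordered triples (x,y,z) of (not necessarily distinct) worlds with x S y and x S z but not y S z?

27

Enumerating: (b,g,g), (c,b,b), (e,c,c), (f,a,a), (f,a,b), (f,b,a), (f,b,b), (g,e,e), (g,e,f), (g,f,e), (g,f,f), (h,b,b), … and 15 more.
Total: 27.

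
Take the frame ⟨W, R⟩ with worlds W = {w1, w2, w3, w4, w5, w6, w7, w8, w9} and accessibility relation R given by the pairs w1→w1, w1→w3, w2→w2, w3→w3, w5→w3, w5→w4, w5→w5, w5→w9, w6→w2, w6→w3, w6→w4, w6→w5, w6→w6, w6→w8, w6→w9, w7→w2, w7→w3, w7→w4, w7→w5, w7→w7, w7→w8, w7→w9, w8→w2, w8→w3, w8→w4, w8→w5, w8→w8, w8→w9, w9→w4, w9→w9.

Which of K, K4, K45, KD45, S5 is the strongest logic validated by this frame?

Transitive (axiom 4): yes — every two-step R-path is closed by a direct edge.
Euclidean (axiom 5): no — w5 R w3 and w5 R w4, but not w3 R w4.
Serial (axiom D): no — w4 has no R-successor.
Reflexive (axiom T): no — w4 is not related to itself.
So F validates K, K4; K45 would additionally require R to be Euclidean. The strongest is K4.

K4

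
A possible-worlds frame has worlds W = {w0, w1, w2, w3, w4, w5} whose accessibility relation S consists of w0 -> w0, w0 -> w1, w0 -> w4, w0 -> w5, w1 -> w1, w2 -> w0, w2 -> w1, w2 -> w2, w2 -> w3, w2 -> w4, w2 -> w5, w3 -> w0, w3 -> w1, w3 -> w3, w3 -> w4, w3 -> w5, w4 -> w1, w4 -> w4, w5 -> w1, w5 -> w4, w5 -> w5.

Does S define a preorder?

Yes

Reflexive: yes — every world is S-related to itself.
Transitive: yes — every two-step S-path is closed by a direct edge.
So S is a preorder.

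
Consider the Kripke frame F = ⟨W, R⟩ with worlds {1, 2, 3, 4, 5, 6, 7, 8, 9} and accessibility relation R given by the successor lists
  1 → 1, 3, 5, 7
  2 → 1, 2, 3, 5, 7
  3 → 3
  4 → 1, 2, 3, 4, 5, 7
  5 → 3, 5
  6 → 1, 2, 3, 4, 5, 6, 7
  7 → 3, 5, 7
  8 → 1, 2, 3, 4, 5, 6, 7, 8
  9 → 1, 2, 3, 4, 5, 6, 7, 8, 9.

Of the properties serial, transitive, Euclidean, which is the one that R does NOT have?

Euclidean

Serial: yes — every world has a successor (e.g. 1 R 1).
Transitive: yes — every two-step R-path is closed by a direct edge.
Euclidean: no — 1 R 3 and 1 R 5, but not 3 R 5.
Only Euclidean fails.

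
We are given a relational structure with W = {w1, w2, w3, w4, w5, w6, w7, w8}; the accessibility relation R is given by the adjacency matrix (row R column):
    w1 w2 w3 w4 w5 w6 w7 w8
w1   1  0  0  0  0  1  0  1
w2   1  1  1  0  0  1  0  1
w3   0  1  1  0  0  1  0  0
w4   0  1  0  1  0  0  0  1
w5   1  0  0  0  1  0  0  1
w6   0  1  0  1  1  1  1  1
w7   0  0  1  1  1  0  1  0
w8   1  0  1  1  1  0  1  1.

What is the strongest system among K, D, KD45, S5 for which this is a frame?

D

Serial (axiom D): yes — every world has a successor (e.g. w1 R w1).
Euclidean (axiom 5): no — w1 R w8 and w1 R w6, but not w8 R w6.
Transitive (axiom 4): no — w1 R w6 and w6 R w2, but not w1 R w2.
Reflexive (axiom T): yes — every world is R-related to itself.
So F validates K, D; KD45 would additionally require R to be Euclidean and transitive. The strongest is D.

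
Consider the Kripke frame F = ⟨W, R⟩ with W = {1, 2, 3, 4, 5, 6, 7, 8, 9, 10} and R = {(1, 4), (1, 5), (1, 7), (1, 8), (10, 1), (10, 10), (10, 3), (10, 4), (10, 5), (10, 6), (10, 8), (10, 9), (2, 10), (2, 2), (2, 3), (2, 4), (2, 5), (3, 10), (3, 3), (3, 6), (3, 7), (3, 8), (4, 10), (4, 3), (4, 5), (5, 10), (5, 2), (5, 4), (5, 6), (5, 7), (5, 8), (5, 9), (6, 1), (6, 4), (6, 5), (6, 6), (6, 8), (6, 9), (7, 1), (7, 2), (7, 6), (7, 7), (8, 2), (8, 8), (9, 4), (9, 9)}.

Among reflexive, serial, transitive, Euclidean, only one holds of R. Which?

Reflexive: no — 1 is not related to itself.
Serial: yes — every world has a successor (e.g. 1 R 4).
Transitive: no — 1 R 4 and 4 R 10, but not 1 R 10.
Euclidean: no — 1 R 4 and 1 R 7, but not 4 R 7.
Only serial holds.

serial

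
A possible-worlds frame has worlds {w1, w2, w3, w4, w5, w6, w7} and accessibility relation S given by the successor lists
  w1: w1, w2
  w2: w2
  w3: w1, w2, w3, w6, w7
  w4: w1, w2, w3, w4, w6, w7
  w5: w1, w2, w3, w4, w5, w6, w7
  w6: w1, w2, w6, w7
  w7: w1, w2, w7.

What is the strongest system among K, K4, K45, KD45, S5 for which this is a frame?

K4

Transitive (axiom 4): yes — every two-step S-path is closed by a direct edge.
Euclidean (axiom 5): no — w3 S w1 and w3 S w6, but not w1 S w6.
Serial (axiom D): yes — every world has a successor (e.g. w1 S w1).
Reflexive (axiom T): yes — every world is S-related to itself.
So F validates K, K4; K45 would additionally require S to be Euclidean. The strongest is K4.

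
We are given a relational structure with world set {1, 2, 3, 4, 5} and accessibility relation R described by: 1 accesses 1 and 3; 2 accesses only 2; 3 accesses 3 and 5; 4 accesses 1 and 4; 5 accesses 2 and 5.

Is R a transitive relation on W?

Transitive: no — 1 R 3 and 3 R 5, but not 1 R 5.

No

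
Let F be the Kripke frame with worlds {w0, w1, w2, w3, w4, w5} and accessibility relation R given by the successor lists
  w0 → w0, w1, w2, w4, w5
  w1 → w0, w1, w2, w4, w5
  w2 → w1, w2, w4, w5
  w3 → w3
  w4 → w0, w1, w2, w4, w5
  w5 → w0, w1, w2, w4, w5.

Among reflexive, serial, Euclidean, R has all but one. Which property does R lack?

Reflexive: yes — every world is R-related to itself.
Serial: yes — every world has a successor (e.g. w0 R w0).
Euclidean: no — w1 R w2 and w1 R w0, but not w2 R w0.
Only Euclidean fails.

Euclidean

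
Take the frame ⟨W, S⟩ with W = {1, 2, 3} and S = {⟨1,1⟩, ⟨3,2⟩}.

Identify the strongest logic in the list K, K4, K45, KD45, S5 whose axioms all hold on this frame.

K4

Transitive (axiom 4): yes — every two-step S-path is closed by a direct edge.
Euclidean (axiom 5): no — 3 S 2 and 3 S 2, but not 2 S 2.
Serial (axiom D): no — 2 has no S-successor.
Reflexive (axiom T): no — 2 is not related to itself.
So F validates K, K4; K45 would additionally require S to be Euclidean. The strongest is K4.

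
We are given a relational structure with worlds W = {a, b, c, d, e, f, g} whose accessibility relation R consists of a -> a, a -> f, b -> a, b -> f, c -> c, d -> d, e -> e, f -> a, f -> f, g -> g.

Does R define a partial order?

No

Reflexive: no — b is not related to itself.
Transitive: yes — every two-step R-path is closed by a direct edge.
Antisymmetric: no — a R f and f R a with a ≠ f.
So R is not a partial order.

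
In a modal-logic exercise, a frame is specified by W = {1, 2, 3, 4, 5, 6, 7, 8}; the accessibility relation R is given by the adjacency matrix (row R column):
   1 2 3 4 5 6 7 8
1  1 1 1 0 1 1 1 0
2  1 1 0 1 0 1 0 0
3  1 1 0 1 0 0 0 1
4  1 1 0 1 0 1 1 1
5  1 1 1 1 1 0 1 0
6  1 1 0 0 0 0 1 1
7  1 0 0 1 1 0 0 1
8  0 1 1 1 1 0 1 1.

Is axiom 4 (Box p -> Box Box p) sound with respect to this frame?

No

Axiom 4 corresponds to the accessibility relation being transitive.
Transitive: no — 1 R 2 and 2 R 4, but not 1 R 4.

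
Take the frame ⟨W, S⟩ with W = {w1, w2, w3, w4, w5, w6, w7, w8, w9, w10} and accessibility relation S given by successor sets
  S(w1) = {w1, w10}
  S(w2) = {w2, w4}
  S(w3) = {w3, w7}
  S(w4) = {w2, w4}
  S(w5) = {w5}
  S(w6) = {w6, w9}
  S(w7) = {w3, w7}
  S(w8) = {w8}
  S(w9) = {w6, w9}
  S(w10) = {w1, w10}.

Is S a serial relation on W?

Yes

Serial: yes — every world has a successor (e.g. w1 S w1).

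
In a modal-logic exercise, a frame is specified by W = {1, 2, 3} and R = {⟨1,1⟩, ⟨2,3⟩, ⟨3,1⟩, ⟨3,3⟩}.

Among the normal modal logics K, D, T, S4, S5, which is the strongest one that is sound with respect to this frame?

Serial (axiom D): yes — every world has a successor (e.g. 1 R 1).
Reflexive (axiom T): no — 2 is not related to itself.
Transitive (axiom 4): no — 2 R 3 and 3 R 1, but not 2 R 1.
Euclidean (axiom 5): no — 3 R 1 and 3 R 3, but not 1 R 3.
So F validates K, D; T would additionally require R to be reflexive. The strongest is D.

D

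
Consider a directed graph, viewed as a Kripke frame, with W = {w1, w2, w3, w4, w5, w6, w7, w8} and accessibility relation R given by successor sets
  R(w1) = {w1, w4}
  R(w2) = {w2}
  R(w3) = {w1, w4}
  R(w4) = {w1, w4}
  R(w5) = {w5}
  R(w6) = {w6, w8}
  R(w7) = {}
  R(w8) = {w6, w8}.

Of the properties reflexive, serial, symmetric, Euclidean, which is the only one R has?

Euclidean

Reflexive: no — w3 is not related to itself.
Serial: no — w7 has no R-successor.
Symmetric: no — w3 R w1 but not w1 R w3.
Euclidean: yes — any two successors of a common world are R-related.
Only Euclidean holds.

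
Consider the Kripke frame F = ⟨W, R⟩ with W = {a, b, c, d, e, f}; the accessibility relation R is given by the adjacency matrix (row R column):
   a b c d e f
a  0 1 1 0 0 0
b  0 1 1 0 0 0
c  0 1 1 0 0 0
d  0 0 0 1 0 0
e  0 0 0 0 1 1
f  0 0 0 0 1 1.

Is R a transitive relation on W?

Yes

Transitive: yes — every two-step R-path is closed by a direct edge.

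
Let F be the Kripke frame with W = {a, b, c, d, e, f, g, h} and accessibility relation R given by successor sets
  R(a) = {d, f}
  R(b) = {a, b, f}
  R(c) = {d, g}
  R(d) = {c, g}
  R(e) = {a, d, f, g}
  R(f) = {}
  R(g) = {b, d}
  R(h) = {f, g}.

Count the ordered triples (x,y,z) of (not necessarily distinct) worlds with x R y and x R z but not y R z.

Enumerating: (a,d,d), (a,d,f), (a,f,d), (a,f,f), (b,a,a), (b,a,b), (b,f,a), (b,f,b), (b,f,f), (c,d,d), (c,g,g), (d,c,c), … and 21 more.
Total: 33.

33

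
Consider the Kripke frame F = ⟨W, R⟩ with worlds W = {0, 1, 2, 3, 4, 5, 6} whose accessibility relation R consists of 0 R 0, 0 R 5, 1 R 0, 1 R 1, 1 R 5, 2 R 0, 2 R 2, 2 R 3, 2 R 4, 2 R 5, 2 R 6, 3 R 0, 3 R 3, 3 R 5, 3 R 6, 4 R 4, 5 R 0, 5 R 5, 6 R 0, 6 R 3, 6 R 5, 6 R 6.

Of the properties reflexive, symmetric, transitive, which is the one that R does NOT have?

Reflexive: yes — every world is R-related to itself.
Symmetric: no — 1 R 0 but not 0 R 1.
Transitive: yes — every two-step R-path is closed by a direct edge.
Only symmetric fails.

symmetric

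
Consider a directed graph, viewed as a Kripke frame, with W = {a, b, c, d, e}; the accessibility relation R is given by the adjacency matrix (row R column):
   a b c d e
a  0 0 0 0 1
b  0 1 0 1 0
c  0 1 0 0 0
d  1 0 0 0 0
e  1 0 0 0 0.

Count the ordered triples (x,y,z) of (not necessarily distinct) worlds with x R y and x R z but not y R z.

5

Enumerating: (a,e,e), (b,d,b), (b,d,d), (d,a,a), (e,a,a).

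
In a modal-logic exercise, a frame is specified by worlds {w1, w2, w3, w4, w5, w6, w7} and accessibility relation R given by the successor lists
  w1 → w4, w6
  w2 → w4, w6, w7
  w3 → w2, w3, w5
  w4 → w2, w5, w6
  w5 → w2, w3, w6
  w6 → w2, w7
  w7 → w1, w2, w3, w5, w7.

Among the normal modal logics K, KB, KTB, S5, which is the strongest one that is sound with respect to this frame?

K

Symmetric (axiom B): no — w1 R w4 but not w4 R w1.
Reflexive (axiom T): no — w1 is not related to itself.
Euclidean (axiom 5): no — w1 R w6 and w1 R w4, but not w6 R w4.
So F validates K; KB would additionally require R to be symmetric. The strongest is K.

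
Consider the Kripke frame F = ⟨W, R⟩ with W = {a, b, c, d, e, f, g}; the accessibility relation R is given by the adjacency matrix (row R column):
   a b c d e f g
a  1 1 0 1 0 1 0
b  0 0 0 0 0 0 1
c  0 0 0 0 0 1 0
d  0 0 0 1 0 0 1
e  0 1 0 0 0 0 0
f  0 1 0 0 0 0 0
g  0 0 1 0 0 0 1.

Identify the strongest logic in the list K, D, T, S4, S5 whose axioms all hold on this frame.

Serial (axiom D): yes — every world has a successor (e.g. a R a).
Reflexive (axiom T): no — b is not related to itself.
Transitive (axiom 4): no — a R b and b R g, but not a R g.
Euclidean (axiom 5): no — a R b and a R d, but not b R d.
So F validates K, D; T would additionally require R to be reflexive. The strongest is D.

D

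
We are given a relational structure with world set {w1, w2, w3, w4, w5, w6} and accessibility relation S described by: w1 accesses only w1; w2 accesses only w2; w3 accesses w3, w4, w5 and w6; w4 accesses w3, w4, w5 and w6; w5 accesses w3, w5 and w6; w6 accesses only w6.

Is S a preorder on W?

Reflexive: yes — every world is S-related to itself.
Transitive: no — w5 S w3 and w3 S w4, but not w5 S w4.
So S is not a preorder.

No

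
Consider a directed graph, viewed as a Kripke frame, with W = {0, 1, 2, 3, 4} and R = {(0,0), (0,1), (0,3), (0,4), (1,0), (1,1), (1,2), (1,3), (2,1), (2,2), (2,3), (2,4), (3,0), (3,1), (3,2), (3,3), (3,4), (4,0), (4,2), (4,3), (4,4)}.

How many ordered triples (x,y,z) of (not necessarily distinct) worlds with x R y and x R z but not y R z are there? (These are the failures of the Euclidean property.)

Enumerating: (0,1,4), (0,4,1), (1,0,2), (1,2,0), (2,1,4), (2,4,1), (3,0,2), (3,1,4), (3,2,0), (3,4,1), (4,0,2), (4,2,0).

12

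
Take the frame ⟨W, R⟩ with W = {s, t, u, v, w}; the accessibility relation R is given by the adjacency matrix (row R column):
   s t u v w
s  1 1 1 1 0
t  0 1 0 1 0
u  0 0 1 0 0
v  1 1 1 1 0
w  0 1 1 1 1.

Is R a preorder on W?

No

Reflexive: yes — every world is R-related to itself.
Transitive: no — t R v and v R s, but not t R s.
So R is not a preorder.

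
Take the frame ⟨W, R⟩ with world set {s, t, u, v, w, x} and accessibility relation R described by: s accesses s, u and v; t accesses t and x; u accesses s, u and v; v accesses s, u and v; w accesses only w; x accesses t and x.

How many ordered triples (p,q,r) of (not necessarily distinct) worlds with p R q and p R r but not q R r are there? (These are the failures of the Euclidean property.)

0

R is Euclidean; there are no such tuples.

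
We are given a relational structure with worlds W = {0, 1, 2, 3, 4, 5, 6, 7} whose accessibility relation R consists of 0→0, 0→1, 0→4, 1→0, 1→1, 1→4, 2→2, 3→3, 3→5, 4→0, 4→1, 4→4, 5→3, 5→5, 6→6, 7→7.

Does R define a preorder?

Reflexive: yes — every world is R-related to itself.
Transitive: yes — every two-step R-path is closed by a direct edge.
So R is a preorder.

Yes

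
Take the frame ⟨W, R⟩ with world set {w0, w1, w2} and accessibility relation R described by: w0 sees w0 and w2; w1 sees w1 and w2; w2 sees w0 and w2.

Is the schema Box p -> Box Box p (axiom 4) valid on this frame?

By correspondence theory, 4 is valid on a frame iff R is transitive.
Transitive: no — w1 R w2 and w2 R w0, but not w1 R w0.

No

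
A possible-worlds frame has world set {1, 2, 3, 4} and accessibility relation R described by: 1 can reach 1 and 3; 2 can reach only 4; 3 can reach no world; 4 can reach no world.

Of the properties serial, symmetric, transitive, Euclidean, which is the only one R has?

transitive

Serial: no — 3 has no R-successor.
Symmetric: no — 1 R 3 but not 3 R 1.
Transitive: yes — every two-step R-path is closed by a direct edge.
Euclidean: no — 1 R 3 and 1 R 1, but not 3 R 1.
Only transitive holds.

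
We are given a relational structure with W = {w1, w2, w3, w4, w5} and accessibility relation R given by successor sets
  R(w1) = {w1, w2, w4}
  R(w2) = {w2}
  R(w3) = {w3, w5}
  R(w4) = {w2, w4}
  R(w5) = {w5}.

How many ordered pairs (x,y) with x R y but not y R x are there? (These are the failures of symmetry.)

4

Enumerating: (w1,w2), (w1,w4), (w3,w5), (w4,w2).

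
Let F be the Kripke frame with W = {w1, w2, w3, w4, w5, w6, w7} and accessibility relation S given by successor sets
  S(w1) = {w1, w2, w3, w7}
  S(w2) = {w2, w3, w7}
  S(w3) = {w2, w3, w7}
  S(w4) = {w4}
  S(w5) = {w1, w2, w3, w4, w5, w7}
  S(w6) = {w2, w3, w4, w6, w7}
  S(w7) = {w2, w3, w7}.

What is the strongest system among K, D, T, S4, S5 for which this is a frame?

Serial (axiom D): yes — every world has a successor (e.g. w1 S w1).
Reflexive (axiom T): yes — every world is S-related to itself.
Transitive (axiom 4): yes — every two-step S-path is closed by a direct edge.
Euclidean (axiom 5): no — w5 S w1 and w5 S w4, but not w1 S w4.
So F validates K, D, T, S4; S5 would additionally require S to be Euclidean. The strongest is S4.

S4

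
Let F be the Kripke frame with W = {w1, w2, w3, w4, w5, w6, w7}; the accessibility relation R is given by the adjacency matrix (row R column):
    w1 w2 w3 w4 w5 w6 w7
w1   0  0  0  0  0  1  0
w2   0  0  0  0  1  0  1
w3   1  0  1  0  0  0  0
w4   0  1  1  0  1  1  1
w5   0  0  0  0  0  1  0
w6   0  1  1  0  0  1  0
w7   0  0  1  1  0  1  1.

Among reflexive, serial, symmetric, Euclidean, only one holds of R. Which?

Reflexive: no — w1 is not related to itself.
Serial: yes — every world has a successor (e.g. w1 R w6).
Symmetric: no — w1 R w6 but not w6 R w1.
Euclidean: no — w2 R w5 and w2 R w7, but not w5 R w7.
Only serial holds.

serial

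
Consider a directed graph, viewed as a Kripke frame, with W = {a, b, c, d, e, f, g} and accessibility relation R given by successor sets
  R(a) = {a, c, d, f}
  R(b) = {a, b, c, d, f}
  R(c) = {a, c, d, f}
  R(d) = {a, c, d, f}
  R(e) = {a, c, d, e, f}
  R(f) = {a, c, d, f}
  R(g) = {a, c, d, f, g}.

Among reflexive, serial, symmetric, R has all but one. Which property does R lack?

Reflexive: yes — every world is R-related to itself.
Serial: yes — every world has a successor (e.g. a R a).
Symmetric: no — b R a but not a R b.
Only symmetric fails.

symmetric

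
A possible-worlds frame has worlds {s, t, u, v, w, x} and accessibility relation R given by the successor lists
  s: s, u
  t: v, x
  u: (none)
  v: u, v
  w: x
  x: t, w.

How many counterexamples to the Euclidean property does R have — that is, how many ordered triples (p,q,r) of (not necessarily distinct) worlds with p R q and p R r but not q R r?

12

Enumerating: (s,u,s), (s,u,u), (t,v,x), (t,x,v), (t,x,x), (v,u,u), (v,u,v), (w,x,x), (x,t,t), (x,t,w), (x,w,t), (x,w,w).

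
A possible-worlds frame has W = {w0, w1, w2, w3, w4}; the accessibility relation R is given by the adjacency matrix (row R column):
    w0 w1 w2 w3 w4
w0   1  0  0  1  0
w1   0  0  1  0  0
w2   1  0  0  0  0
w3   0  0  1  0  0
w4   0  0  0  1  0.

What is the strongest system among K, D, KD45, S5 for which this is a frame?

Serial (axiom D): yes — every world has a successor (e.g. w0 R w0).
Euclidean (axiom 5): no — w0 R w3 and w0 R w0, but not w3 R w0.
Transitive (axiom 4): no — w0 R w3 and w3 R w2, but not w0 R w2.
Reflexive (axiom T): no — w1 is not related to itself.
So F validates K, D; KD45 would additionally require R to be Euclidean and transitive. The strongest is D.

D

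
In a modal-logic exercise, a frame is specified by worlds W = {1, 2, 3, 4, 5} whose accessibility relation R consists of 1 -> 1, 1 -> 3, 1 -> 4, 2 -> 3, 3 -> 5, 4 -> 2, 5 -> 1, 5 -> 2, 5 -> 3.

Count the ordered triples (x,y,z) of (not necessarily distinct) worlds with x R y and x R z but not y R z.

15

Enumerating: (1,3,1), (1,3,3), (1,3,4), (1,4,1), (1,4,3), (1,4,4), (2,3,3), (3,5,5), (4,2,2), (5,1,2), (5,2,1), (5,2,2), (5,3,1), (5,3,2), (5,3,3).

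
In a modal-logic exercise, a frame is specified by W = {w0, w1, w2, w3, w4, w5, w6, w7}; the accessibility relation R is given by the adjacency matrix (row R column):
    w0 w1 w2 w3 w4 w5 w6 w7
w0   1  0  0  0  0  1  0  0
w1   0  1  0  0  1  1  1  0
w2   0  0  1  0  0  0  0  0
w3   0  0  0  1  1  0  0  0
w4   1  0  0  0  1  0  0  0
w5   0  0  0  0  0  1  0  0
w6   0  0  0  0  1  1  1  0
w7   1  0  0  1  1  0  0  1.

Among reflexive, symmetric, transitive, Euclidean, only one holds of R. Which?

reflexive

Reflexive: yes — every world is R-related to itself.
Symmetric: no — w0 R w5 but not w5 R w0.
Transitive: no — w1 R w4 and w4 R w0, but not w1 R w0.
Euclidean: no — w1 R w4 and w1 R w5, but not w4 R w5.
Only reflexive holds.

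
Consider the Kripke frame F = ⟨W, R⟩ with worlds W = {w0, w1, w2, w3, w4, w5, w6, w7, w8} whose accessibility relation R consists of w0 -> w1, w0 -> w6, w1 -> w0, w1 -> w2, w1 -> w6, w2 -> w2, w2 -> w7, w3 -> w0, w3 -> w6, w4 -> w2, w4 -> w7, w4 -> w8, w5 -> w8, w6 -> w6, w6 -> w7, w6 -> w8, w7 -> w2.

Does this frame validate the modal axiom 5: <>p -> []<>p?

By correspondence theory, 5 is valid on a frame iff R is Euclidean.
Euclidean: no — w0 R w6 and w0 R w1, but not w6 R w1.

No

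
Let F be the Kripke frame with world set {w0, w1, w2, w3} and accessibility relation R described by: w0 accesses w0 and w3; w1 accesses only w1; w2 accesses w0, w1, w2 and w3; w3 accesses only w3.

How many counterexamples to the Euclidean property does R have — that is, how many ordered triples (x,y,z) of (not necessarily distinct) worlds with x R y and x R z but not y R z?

Enumerating: (w0,w3,w0), (w2,w0,w1), (w2,w0,w2), (w2,w1,w0), (w2,w1,w2), (w2,w1,w3), (w2,w3,w0), (w2,w3,w1), (w2,w3,w2).

9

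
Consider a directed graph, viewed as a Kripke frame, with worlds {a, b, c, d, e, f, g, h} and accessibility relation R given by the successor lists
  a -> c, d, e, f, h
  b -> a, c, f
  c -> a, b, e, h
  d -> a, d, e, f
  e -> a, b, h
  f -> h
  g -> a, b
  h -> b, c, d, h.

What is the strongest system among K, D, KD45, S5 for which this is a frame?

Serial (axiom D): yes — every world has a successor (e.g. a R c).
Euclidean (axiom 5): no — a R c and a R d, but not c R d.
Transitive (axiom 4): no — a R c and c R b, but not a R b.
Reflexive (axiom T): no — a is not related to itself.
So F validates K, D; KD45 would additionally require R to be Euclidean and transitive. The strongest is D.

D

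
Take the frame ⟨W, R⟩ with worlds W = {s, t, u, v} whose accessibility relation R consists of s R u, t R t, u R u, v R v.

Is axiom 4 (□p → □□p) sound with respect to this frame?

The schema 4 characterises exactly the transitive frames.
Transitive: yes — every two-step R-path is closed by a direct edge.

Yes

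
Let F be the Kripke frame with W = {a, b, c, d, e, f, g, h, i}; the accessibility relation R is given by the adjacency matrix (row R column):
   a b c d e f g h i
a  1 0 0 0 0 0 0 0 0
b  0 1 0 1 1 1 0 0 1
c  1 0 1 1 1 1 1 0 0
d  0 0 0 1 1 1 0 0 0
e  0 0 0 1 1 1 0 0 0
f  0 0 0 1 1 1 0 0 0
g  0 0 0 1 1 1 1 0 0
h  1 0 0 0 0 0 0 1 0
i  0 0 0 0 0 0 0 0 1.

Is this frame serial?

Yes

Serial: yes — every world has a successor (e.g. a R a).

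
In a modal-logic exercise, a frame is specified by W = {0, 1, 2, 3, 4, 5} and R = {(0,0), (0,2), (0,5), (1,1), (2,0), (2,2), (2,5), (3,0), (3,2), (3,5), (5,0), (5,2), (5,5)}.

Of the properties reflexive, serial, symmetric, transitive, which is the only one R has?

Reflexive: no — 3 is not related to itself.
Serial: no — 4 has no R-successor.
Symmetric: no — 3 R 0 but not 0 R 3.
Transitive: yes — every two-step R-path is closed by a direct edge.
Only transitive holds.

transitive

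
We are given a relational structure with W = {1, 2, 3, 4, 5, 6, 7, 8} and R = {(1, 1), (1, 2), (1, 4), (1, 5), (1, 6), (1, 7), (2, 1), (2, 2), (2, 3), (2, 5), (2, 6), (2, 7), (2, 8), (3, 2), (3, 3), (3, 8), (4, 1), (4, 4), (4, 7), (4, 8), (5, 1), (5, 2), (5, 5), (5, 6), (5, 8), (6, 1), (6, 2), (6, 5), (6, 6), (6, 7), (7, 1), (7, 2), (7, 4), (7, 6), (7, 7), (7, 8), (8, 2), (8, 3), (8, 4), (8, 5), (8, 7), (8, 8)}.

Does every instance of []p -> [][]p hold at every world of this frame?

The schema 4 characterises exactly the transitive frames.
Transitive: no — 1 R 2 and 2 R 3, but not 1 R 3.

No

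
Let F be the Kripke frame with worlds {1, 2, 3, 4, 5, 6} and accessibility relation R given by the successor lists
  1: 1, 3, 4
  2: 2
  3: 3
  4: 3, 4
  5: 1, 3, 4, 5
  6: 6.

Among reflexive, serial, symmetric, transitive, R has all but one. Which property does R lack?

symmetric

Reflexive: yes — every world is R-related to itself.
Serial: yes — every world has a successor (e.g. 1 R 1).
Symmetric: no — 1 R 3 but not 3 R 1.
Transitive: yes — every two-step R-path is closed by a direct edge.
Only symmetric fails.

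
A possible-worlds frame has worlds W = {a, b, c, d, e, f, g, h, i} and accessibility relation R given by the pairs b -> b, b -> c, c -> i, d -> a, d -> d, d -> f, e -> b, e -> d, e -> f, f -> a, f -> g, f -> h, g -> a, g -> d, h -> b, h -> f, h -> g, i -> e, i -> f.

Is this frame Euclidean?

No

Euclidean: no — d R a and d R f, but not a R f.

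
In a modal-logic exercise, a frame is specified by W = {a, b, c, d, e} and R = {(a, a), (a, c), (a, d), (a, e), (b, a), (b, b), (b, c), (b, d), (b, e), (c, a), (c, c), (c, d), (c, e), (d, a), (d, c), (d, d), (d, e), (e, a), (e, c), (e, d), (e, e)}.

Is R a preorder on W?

Reflexive: yes — every world is R-related to itself.
Transitive: yes — every two-step R-path is closed by a direct edge.
So R is a preorder.

Yes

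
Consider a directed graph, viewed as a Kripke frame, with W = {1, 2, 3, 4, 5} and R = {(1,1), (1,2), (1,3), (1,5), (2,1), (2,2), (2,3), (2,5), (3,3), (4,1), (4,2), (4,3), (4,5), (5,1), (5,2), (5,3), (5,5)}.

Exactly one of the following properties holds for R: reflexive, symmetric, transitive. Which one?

Reflexive: no — 4 is not related to itself.
Symmetric: no — 1 R 3 but not 3 R 1.
Transitive: yes — every two-step R-path is closed by a direct edge.
Only transitive holds.

transitive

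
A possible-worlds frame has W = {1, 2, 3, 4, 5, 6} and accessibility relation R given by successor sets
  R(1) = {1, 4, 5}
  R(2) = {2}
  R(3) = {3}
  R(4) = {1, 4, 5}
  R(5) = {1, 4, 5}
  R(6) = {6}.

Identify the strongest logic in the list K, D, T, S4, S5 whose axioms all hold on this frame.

S5

Serial (axiom D): yes — every world has a successor (e.g. 1 R 1).
Reflexive (axiom T): yes — every world is R-related to itself.
Transitive (axiom 4): yes — every two-step R-path is closed by a direct edge.
Euclidean (axiom 5): yes — any two successors of a common world are R-related.
So F validates K, D, T, S4, S5. The strongest is S5.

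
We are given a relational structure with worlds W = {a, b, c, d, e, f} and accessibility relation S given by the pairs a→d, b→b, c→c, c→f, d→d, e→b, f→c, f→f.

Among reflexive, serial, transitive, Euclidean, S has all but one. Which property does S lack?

reflexive

Reflexive: no — a is not related to itself.
Serial: yes — every world has a successor (e.g. a S d).
Transitive: yes — every two-step S-path is closed by a direct edge.
Euclidean: yes — any two successors of a common world are S-related.
Only reflexive fails.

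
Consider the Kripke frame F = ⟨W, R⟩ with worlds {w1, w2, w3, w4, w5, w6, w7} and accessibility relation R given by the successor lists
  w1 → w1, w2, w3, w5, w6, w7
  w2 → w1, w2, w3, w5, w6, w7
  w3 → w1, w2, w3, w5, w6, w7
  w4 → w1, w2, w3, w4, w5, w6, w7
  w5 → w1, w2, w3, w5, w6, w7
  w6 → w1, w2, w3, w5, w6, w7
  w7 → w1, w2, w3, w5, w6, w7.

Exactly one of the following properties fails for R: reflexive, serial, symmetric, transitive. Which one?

symmetric

Reflexive: yes — every world is R-related to itself.
Serial: yes — every world has a successor (e.g. w1 R w1).
Symmetric: no — w4 R w1 but not w1 R w4.
Transitive: yes — every two-step R-path is closed by a direct edge.
Only symmetric fails.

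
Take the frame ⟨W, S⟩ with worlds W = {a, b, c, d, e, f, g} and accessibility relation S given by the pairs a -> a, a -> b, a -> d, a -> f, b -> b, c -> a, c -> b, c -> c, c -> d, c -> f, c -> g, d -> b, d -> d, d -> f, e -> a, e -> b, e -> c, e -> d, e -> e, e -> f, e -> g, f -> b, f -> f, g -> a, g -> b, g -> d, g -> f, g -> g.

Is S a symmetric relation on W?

No

Symmetric: no — a S b but not b S a.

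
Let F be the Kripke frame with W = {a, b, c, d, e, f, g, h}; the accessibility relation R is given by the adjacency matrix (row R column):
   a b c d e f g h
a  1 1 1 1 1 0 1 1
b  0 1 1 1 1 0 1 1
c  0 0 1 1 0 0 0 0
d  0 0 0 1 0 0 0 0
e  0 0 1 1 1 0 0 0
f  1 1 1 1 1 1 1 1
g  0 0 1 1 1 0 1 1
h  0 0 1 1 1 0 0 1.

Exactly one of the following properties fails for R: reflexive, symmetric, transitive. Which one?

symmetric

Reflexive: yes — every world is R-related to itself.
Symmetric: no — a R b but not b R a.
Transitive: yes — every two-step R-path is closed by a direct edge.
Only symmetric fails.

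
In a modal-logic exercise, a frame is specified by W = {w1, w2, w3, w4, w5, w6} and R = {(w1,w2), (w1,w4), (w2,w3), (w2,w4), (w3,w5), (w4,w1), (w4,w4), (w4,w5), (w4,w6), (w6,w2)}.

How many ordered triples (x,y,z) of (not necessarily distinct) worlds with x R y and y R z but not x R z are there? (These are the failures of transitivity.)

12

Enumerating: (w1,w2,w3), (w1,w4,w1), (w1,w4,w5), (w1,w4,w6), (w2,w3,w5), (w2,w4,w1), (w2,w4,w5), (w2,w4,w6), (w4,w1,w2), (w4,w6,w2), (w6,w2,w3), (w6,w2,w4).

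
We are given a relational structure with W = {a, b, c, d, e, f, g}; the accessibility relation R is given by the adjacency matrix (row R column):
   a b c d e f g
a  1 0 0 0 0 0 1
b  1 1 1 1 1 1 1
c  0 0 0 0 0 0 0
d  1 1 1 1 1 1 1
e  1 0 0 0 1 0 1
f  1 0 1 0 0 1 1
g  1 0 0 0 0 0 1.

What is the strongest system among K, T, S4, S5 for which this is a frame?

K

Reflexive (axiom T): no — c is not related to itself.
Transitive (axiom 4): yes — every two-step R-path is closed by a direct edge.
Euclidean (axiom 5): no — b R a and b R c, but not a R c.
So F validates K; T would additionally require R to be reflexive. The strongest is K.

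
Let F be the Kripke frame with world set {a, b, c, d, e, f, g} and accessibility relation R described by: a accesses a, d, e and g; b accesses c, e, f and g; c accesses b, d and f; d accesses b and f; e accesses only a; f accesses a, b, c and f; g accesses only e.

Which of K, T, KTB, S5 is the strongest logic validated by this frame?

K

Reflexive (axiom T): no — b is not related to itself.
Symmetric (axiom B): no — a R d but not d R a.
Euclidean (axiom 5): no — a R d and a R e, but not d R e.
So F validates K; T would additionally require R to be reflexive. The strongest is K.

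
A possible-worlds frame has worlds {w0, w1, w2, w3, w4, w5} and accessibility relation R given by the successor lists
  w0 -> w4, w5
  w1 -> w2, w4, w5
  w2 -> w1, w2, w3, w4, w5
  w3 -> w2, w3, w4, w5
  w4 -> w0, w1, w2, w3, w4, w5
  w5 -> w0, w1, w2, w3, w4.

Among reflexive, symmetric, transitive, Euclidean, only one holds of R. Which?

Reflexive: no — w0 is not related to itself.
Symmetric: yes — every pair in R has its reverse in R.
Transitive: no — w0 R w4 and w4 R w1, but not w0 R w1.
Euclidean: no — w2 R w1 and w2 R w3, but not w1 R w3.
Only symmetric holds.

symmetric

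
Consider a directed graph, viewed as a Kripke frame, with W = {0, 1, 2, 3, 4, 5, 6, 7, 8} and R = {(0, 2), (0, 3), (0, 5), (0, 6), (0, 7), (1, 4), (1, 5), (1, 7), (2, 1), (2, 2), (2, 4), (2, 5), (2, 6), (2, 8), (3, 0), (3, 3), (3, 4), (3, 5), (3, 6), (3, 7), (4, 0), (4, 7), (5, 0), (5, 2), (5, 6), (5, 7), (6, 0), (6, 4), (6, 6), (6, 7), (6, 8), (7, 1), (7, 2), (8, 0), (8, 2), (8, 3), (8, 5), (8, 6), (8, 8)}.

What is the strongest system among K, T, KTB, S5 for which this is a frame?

Reflexive (axiom T): no — 0 is not related to itself.
Symmetric (axiom B): no — 0 R 2 but not 2 R 0.
Euclidean (axiom 5): no — 0 R 2 and 0 R 3, but not 2 R 3.
So F validates K; T would additionally require R to be reflexive. The strongest is K.

K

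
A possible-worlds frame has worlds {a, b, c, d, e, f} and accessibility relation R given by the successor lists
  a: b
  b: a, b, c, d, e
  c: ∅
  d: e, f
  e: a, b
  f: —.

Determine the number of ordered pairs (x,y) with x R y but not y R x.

5

Enumerating: (b,c), (b,d), (d,e), (d,f), (e,a).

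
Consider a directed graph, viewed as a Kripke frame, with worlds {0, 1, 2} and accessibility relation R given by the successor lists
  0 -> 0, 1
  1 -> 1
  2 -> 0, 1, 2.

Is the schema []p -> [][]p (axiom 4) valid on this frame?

Yes

Axiom 4 corresponds to the accessibility relation being transitive.
Transitive: yes — every two-step R-path is closed by a direct edge.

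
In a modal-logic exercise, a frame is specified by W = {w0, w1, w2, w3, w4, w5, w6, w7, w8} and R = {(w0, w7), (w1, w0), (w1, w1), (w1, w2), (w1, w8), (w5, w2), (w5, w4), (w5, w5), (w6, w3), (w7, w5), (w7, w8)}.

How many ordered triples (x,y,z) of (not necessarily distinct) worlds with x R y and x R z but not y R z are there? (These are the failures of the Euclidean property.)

23

Enumerating: (w0,w7,w7), (w1,w0,w0), (w1,w0,w1), (w1,w0,w2), (w1,w0,w8), (w1,w2,w0), (w1,w2,w1), (w1,w2,w2), (w1,w2,w8), (w1,w8,w0), (w1,w8,w1), (w1,w8,w2), … and 11 more.
Total: 23.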